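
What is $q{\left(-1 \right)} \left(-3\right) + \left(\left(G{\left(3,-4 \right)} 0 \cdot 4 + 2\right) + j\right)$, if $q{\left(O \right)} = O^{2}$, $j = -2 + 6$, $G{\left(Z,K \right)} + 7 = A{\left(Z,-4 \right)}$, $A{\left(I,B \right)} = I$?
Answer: $3$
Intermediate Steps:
$G{\left(Z,K \right)} = -7 + Z$
$j = 4$
$q{\left(-1 \right)} \left(-3\right) + \left(\left(G{\left(3,-4 \right)} 0 \cdot 4 + 2\right) + j\right) = \left(-1\right)^{2} \left(-3\right) + \left(\left(\left(-7 + 3\right) 0 \cdot 4 + 2\right) + 4\right) = 1 \left(-3\right) + \left(\left(\left(-4\right) 0 \cdot 4 + 2\right) + 4\right) = -3 + \left(\left(0 \cdot 4 + 2\right) + 4\right) = -3 + \left(\left(0 + 2\right) + 4\right) = -3 + \left(2 + 4\right) = -3 + 6 = 3$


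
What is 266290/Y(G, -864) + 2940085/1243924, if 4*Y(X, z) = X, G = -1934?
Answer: -659645981725/1202874508 ≈ -548.39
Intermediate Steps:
Y(X, z) = X/4
266290/Y(G, -864) + 2940085/1243924 = 266290/(((¼)*(-1934))) + 2940085/1243924 = 266290/(-967/2) + 2940085*(1/1243924) = 266290*(-2/967) + 2940085/1243924 = -532580/967 + 2940085/1243924 = -659645981725/1202874508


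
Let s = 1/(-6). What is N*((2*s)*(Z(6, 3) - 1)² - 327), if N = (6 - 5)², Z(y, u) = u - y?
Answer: -997/3 ≈ -332.33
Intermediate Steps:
s = -⅙ ≈ -0.16667
N = 1 (N = 1² = 1)
N*((2*s)*(Z(6, 3) - 1)² - 327) = 1*((2*(-⅙))*((3 - 1*6) - 1)² - 327) = 1*(-((3 - 6) - 1)²/3 - 327) = 1*(-(-3 - 1)²/3 - 327) = 1*(-⅓*(-4)² - 327) = 1*(-⅓*16 - 327) = 1*(-16/3 - 327) = 1*(-997/3) = -997/3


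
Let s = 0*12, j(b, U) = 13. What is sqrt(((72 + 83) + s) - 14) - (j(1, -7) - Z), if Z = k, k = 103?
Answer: 90 + sqrt(141) ≈ 101.87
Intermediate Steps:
Z = 103
s = 0
sqrt(((72 + 83) + s) - 14) - (j(1, -7) - Z) = sqrt(((72 + 83) + 0) - 14) - (13 - 1*103) = sqrt((155 + 0) - 14) - (13 - 103) = sqrt(155 - 14) - 1*(-90) = sqrt(141) + 90 = 90 + sqrt(141)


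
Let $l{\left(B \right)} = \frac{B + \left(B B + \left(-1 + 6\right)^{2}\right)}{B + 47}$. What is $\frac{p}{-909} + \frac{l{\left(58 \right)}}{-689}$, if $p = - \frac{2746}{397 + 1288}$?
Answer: $- \frac{338732659}{7387220295} \approx -0.045854$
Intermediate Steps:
$p = - \frac{2746}{1685} \approx -1.6297$
$l{\left(B \right)} = \frac{25 + B + B^{2}}{47 + B}$ ($l{\left(B \right)} = \frac{B + \left(B^{2} + 5^{2}\right)}{47 + B} = \frac{B + \left(B^{2} + 25\right)}{47 + B} = \frac{B + \left(25 + B^{2}\right)}{47 + B} = \frac{25 + B + B^{2}}{47 + B}$)
$\frac{p}{-909} + \frac{l{\left(58 \right)}}{-689} = - \frac{2746}{1685 \left(-909\right)} + \frac{\frac{1}{47 + 58} \left(25 + 58 + 58^{2}\right)}{-689} = \left(- \frac{2746}{1685}\right) \left(- \frac{1}{909}\right) + \frac{25 + 58 + 3364}{105} \left(- \frac{1}{689}\right) = \frac{2746}{1531665} + \frac{1}{105} \cdot 3447 \left(- \frac{1}{689}\right) = \frac{2746}{1531665} + \frac{1149}{35} \left(- \frac{1}{689}\right) = \frac{2746}{1531665} - \frac{1149}{24115} = - \frac{338732659}{7387220295}$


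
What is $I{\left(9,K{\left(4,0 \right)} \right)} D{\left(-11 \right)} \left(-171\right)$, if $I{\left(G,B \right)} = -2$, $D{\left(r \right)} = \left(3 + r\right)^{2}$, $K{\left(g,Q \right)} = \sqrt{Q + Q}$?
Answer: $21888$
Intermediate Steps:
$K{\left(g,Q \right)} = \sqrt{2} \sqrt{Q}$ ($K{\left(g,Q \right)} = \sqrt{2 Q} = \sqrt{2} \sqrt{Q}$)
$I{\left(9,K{\left(4,0 \right)} \right)} D{\left(-11 \right)} \left(-171\right) = - 2 \left(3 - 11\right)^{2} \left(-171\right) = - 2 \left(-8\right)^{2} \left(-171\right) = \left(-2\right) 64 \left(-171\right) = \left(-128\right) \left(-171\right) = 21888$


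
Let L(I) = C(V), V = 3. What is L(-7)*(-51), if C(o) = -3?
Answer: 153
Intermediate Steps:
L(I) = -3
L(-7)*(-51) = -3*(-51) = 153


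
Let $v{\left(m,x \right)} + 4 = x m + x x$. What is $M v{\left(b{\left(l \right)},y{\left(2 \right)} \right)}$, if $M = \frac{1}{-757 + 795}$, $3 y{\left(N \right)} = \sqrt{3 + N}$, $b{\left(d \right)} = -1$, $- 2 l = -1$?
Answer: $- \frac{31}{342} - \frac{\sqrt{5}}{114} \approx -0.11026$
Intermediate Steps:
$l = \frac{1}{2}$ ($l = \left(- \frac{1}{2}\right) \left(-1\right) = \frac{1}{2} \approx 0.5$)
$y{\left(N \right)} = \frac{\sqrt{3 + N}}{3}$
$M = \frac{1}{38} \approx 0.026316$
$v{\left(m,x \right)} = -4 + x^{2} + m x$ ($v{\left(m,x \right)} = -4 + \left(x m + x x\right) = -4 + \left(m x + x^{2}\right) = -4 + \left(x^{2} + m x\right) = -4 + x^{2} + m x$)
$M v{\left(b{\left(l \right)},y{\left(2 \right)} \right)} = \frac{-4 + \left(\frac{\sqrt{3 + 2}}{3}\right)^{2} - \frac{\sqrt{3 + 2}}{3}}{38} = \frac{-4 + \left(\frac{\sqrt{5}}{3}\right)^{2} - \frac{\sqrt{5}}{3}}{38} = \frac{-4 + \frac{5}{9} - \frac{\sqrt{5}}{3}}{38} = \frac{- \frac{31}{9} - \frac{\sqrt{5}}{3}}{38} = - \frac{31}{342} - \frac{\sqrt{5}}{114}$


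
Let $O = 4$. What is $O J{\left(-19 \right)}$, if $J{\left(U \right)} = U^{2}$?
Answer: $1444$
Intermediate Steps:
$O J{\left(-19 \right)} = 4 \left(-19\right)^{2} = 4 \cdot 361 = 1444$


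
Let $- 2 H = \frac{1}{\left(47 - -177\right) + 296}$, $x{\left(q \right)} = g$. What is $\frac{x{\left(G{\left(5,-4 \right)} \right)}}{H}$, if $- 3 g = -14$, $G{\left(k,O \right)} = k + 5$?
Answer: $- \frac{14560}{3} \approx -4853.3$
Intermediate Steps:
$G{\left(k,O \right)} = 5 + k$
$g = \frac{14}{3}$ ($g = \left(- \frac{1}{3}\right) \left(-14\right) = \frac{14}{3} \approx 4.6667$)
$x{\left(q \right)} = \frac{14}{3}$
$H = - \frac{1}{1040}$ ($H = - \frac{1}{2 \left(\left(47 - -177\right) + 296\right)} = - \frac{1}{2 \left(\left(47 + 177\right) + 296\right)} = - \frac{1}{2 \left(224 + 296\right)} = - \frac{1}{2 \cdot 520} = \left(- \frac{1}{2}\right) \frac{1}{520} = - \frac{1}{1040} \approx -0.00096154$)
$\frac{x{\left(G{\left(5,-4 \right)} \right)}}{H} = \frac{14}{3 \left(- \frac{1}{1040}\right)} = \frac{14}{3} \left(-1040\right) = - \frac{14560}{3}$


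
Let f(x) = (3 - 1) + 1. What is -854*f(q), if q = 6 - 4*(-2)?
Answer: -2562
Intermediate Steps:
q = 14 (q = 6 + 8 = 14)
f(x) = 3 (f(x) = 2 + 1 = 3)
-854*f(q) = -854*3 = -2562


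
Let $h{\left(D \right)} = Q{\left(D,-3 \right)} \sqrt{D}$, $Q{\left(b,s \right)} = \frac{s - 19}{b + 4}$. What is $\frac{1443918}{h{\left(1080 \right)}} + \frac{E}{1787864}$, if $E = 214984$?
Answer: $\frac{26873}{223483} - \frac{65216963 \sqrt{30}}{165} \approx -2.1649 \cdot 10^{6}$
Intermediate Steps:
$Q{\left(b,s \right)} = \frac{-19 + s}{4 + b}$
$h{\left(D \right)} = - \frac{22 \sqrt{D}}{4 + D}$ ($h{\left(D \right)} = \frac{-19 - 3}{4 + D} \sqrt{D} = \frac{1}{4 + D} \left(-22\right) \sqrt{D} = - \frac{22}{4 + D} \sqrt{D} = - \frac{22 \sqrt{D}}{4 + D}$)
$\frac{1443918}{h{\left(1080 \right)}} + \frac{E}{1787864} = \frac{1443918}{\left(-22\right) \sqrt{1080} \frac{1}{4 + 1080}} + \frac{214984}{1787864} = \frac{1443918}{\left(-22\right) 6 \sqrt{30} \cdot \frac{1}{1084}} + 214984 \cdot \frac{1}{1787864} = \frac{1443918}{\left(-22\right) 6 \sqrt{30} \cdot \frac{1}{1084}} + \frac{26873}{223483} = \frac{1443918}{\left(- \frac{33}{271}\right) \sqrt{30}} + \frac{26873}{223483} = 1443918 \left(- \frac{271 \sqrt{30}}{990}\right) + \frac{26873}{223483} = - \frac{65216963 \sqrt{30}}{165} + \frac{26873}{223483} = \frac{26873}{223483} - \frac{65216963 \sqrt{30}}{165}$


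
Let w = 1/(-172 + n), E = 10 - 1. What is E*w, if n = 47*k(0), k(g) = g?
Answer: -9/172 ≈ -0.052326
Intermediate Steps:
E = 9
n = 0 (n = 47*0 = 0)
w = -1/172 (w = 1/(-172 + 0) = 1/(-172) = -1/172 ≈ -0.0058140)
E*w = 9*(-1/172) = -9/172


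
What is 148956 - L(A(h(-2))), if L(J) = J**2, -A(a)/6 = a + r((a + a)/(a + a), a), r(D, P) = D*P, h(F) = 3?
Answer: 147660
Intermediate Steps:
A(a) = -12*a (A(a) = -6*(a + ((a + a)/(a + a))*a) = -6*(a + ((2*a)/((2*a)))*a) = -6*(a + ((2*a)*(1/(2*a)))*a) = -6*(a + 1*a) = -6*(a + a) = -12*a)
148956 - L(A(h(-2))) = 148956 - (-12*3)**2 = 148956 - 1*(-36)**2 = 148956 - 1*1296 = 148956 - 1296 = 147660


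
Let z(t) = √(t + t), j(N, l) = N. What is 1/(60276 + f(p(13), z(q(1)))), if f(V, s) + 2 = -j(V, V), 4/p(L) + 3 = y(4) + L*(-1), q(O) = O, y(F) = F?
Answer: 3/180823 ≈ 1.6591e-5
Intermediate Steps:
z(t) = √2*√t (z(t) = √(2*t) = √2*√t)
p(L) = 4/(1 - L) (p(L) = 4/(-3 + (4 + L*(-1))) = 4/(-3 + (4 - L)) = 4/(1 - L))
f(V, s) = -2 - V
1/(60276 + f(p(13), z(q(1)))) = 1/(60276 + (-2 - (-4)/(-1 + 13))) = 1/(60276 + (-2 - (-4)/12)) = 1/(60276 + (-2 - 1*(-⅓))) = 1/(60276 + (-2 + ⅓)) = 1/(60276 - 5/3) = 1/(180823/3) = 3/180823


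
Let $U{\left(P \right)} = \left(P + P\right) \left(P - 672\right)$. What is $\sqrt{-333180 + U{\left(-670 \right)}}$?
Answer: $70 \sqrt{299} \approx 1210.4$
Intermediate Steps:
$U{\left(P \right)} = 2 P \left(-672 + P\right)$
$\sqrt{-333180 + U{\left(-670 \right)}} = \sqrt{-333180 + 2 \left(-670\right) \left(-672 - 670\right)} = \sqrt{-333180 + 2 \left(-670\right) \left(-1342\right)} = \sqrt{-333180 + 1798280} = \sqrt{1465100} = 70 \sqrt{299}$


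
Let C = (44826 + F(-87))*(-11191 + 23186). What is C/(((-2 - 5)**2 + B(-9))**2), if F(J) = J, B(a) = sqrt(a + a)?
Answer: 536644305/(49 + 3*I*sqrt(2))**2 ≈ 2.1854e+5 - 38131.0*I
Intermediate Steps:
B(a) = sqrt(2)*sqrt(a) (B(a) = sqrt(2*a) = sqrt(2)*sqrt(a))
C = 536644305 (C = (44826 - 87)*(-11191 + 23186) = 44739*11995 = 536644305)
C/(((-2 - 5)**2 + B(-9))**2) = 536644305/(((-2 - 5)**2 + sqrt(2)*sqrt(-9))**2) = 536644305/(((-7)**2 + sqrt(2)*(3*I))**2) = 536644305/((49 + 3*I*sqrt(2))**2) = 536644305/(49 + 3*I*sqrt(2))**2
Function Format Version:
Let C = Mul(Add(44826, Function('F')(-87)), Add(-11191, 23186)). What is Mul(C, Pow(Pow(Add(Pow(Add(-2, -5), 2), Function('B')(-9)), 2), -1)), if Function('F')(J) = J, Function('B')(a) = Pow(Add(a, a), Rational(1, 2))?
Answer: Mul(536644305, Pow(Add(49, Mul(3, I, Pow(2, Rational(1, 2)))), -2)) ≈ Add(2.1854e+5, Mul(-38131., I))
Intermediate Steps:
Function('B')(a) = Mul(Pow(2, Rational(1, 2)), Pow(a, Rational(1, 2))) (Function('B')(a) = Pow(Mul(2, a), Rational(1, 2)) = Mul(Pow(2, Rational(1, 2)), Pow(a, Rational(1, 2))))
C = 536644305 (C = Mul(Add(44826, -87), Add(-11191, 23186)) = Mul(44739, 11995) = 536644305)
Mul(C, Pow(Pow(Add(Pow(Add(-2, -5), 2), Function('B')(-9)), 2), -1)) = Mul(536644305, Pow(Pow(Add(Pow(Add(-2, -5), 2), Mul(Pow(2, Rational(1, 2)), Pow(-9, Rational(1, 2)))), 2), -1)) = Mul(536644305, Pow(Pow(Add(Pow(-7, 2), Mul(Pow(2, Rational(1, 2)), Mul(3, I))), 2), -1)) = Mul(536644305, Pow(Pow(Add(49, Mul(3, I, Pow(2, Rational(1, 2)))), 2), -1)) = Mul(536644305, Pow(Add(49, Mul(3, I, Pow(2, Rational(1, 2)))), -2))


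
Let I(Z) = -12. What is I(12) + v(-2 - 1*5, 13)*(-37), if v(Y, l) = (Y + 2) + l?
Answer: -308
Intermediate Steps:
v(Y, l) = 2 + Y + l (v(Y, l) = (2 + Y) + l = 2 + Y + l)
I(12) + v(-2 - 1*5, 13)*(-37) = -12 + (2 + (-2 - 1*5) + 13)*(-37) = -12 + (2 + (-2 - 5) + 13)*(-37) = -12 + (2 - 7 + 13)*(-37) = -12 + 8*(-37) = -12 - 296 = -308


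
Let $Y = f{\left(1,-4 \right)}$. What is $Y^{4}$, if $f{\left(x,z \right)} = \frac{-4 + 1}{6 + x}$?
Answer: $\frac{81}{2401} \approx 0.033736$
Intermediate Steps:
$f{\left(x,z \right)} = - \frac{3}{6 + x}$
$Y = - \frac{3}{7}$ ($Y = - \frac{3}{6 + 1} = - \frac{3}{7} \approx -0.42857$)
$Y^{4} = \left(- \frac{3}{7}\right)^{4} = \frac{81}{2401}$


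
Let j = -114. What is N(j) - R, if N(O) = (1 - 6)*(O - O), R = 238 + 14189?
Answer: -14427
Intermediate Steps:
R = 14427
N(O) = 0 (N(O) = -5*0 = 0)
N(j) - R = 0 - 1*14427 = 0 - 14427 = -14427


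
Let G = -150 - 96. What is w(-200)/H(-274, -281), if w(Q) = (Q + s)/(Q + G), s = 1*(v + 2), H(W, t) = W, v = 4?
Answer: -97/61102 ≈ -0.0015875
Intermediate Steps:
s = 6 (s = 1*(4 + 2) = 1*6 = 6)
G = -246
w(Q) = (6 + Q)/(-246 + Q) (w(Q) = (Q + 6)/(Q - 246) = (6 + Q)/(-246 + Q))
w(-200)/H(-274, -281) = ((6 - 200)/(-246 - 200))/(-274) = (-194/(-446))*(-1/274) = -1/446*(-194)*(-1/274) = (97/223)*(-1/274) = -97/61102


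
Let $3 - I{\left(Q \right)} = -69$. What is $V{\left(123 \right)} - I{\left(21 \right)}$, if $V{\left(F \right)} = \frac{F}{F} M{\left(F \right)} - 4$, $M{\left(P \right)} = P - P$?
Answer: $-76$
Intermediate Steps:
$M{\left(P \right)} = 0$
$I{\left(Q \right)} = 72$ ($I{\left(Q \right)} = 3 - -69 = 3 + 69 = 72$)
$V{\left(F \right)} = -4$ ($V{\left(F \right)} = \frac{F}{F} 0 - 4 = 1 \cdot 0 - 4 = 0 - 4 = -4$)
$V{\left(123 \right)} - I{\left(21 \right)} = -4 - 72 = -76$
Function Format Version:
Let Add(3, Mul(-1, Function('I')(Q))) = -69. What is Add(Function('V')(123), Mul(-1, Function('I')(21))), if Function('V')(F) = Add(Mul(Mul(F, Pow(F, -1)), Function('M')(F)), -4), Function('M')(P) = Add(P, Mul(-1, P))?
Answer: -76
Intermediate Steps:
Function('M')(P) = 0
Function('I')(Q) = 72 (Function('I')(Q) = Add(3, Mul(-1, -69)) = Add(3, 69) = 72)
Function('V')(F) = -4 (Function('V')(F) = Add(Mul(Mul(F, Pow(F, -1)), 0), -4) = Add(Mul(1, 0), -4) = Add(0, -4) = -4)
Add(Function('V')(123), Mul(-1, Function('I')(21))) = Add(-4, Mul(-1, 72)) = Add(-4, -72) = -76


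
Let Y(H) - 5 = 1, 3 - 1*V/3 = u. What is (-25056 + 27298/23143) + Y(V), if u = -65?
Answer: -579704852/23143 ≈ -25049.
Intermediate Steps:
V = 204 (V = 9 - 3*(-65) = 9 + 195 = 204)
Y(H) = 6 (Y(H) = 5 + 1 = 6)
(-25056 + 27298/23143) + Y(V) = (-25056 + 27298/23143) + 6 = -579843710/23143 + 6 = -579704852/23143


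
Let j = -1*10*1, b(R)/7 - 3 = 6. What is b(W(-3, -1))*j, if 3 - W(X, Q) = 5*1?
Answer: -630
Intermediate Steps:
W(X, Q) = -2 (W(X, Q) = 3 - 5 = -2)
b(R) = 63 (b(R) = 21 + 7*6 = 21 + 42 = 63)
j = -10 (j = -10*1 = -10)
b(W(-3, -1))*j = 63*(-10) = -630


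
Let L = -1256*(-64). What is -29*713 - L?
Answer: -101061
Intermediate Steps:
L = 80384
-29*713 - L = -29*713 - 1*80384 = -20677 - 80384 = -101061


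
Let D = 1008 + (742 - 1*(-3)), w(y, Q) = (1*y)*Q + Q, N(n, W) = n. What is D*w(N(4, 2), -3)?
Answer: -26295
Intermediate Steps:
w(y, Q) = Q + Q*y (w(y, Q) = y*Q + Q = Q*y + Q = Q + Q*y)
D = 1753 (D = 1008 + (742 + 3) = 1008 + 745 = 1753)
D*w(N(4, 2), -3) = 1753*(-3*(1 + 4)) = 1753*(-3*5) = 1753*(-15) = -26295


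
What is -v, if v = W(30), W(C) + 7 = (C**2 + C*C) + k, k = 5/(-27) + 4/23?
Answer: -1113446/621 ≈ -1793.0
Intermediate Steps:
k = -7/621 (k = 5*(-1/27) + 4*(1/23) = -5/27 + 4/23 = -7/621 ≈ -0.011272)
W(C) = -4354/621 + 2*C**2 (W(C) = -7 + ((C**2 + C*C) - 7/621) = -7 + ((C**2 + C**2) - 7/621) = -7 + (2*C**2 - 7/621) = -7 + (-7/621 + 2*C**2) = -4354/621 + 2*C**2)
v = 1113446/621 (v = -4354/621 + 2*30**2 = -4354/621 + 2*900 = -4354/621 + 1800 = 1113446/621 ≈ 1793.0)
-v = -1*1113446/621 = -1113446/621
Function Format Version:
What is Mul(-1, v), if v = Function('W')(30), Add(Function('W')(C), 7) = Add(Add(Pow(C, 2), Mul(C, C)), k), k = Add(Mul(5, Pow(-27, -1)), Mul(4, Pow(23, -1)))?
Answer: Rational(-1113446, 621) ≈ -1793.0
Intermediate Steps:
k = Rational(-7, 621) (k = Add(Mul(5, Rational(-1, 27)), Mul(4, Rational(1, 23))) = Add(Rational(-5, 27), Rational(4, 23)) = Rational(-7, 621) ≈ -0.011272)
Function('W')(C) = Add(Rational(-4354, 621), Mul(2, Pow(C, 2))) (Function('W')(C) = Add(-7, Add(Add(Pow(C, 2), Mul(C, C)), Rational(-7, 621))) = Add(-7, Add(Add(Pow(C, 2), Pow(C, 2)), Rational(-7, 621))) = Add(-7, Add(Mul(2, Pow(C, 2)), Rational(-7, 621))) = Add(-7, Add(Rational(-7, 621), Mul(2, Pow(C, 2)))) = Add(Rational(-4354, 621), Mul(2, Pow(C, 2))))
v = Rational(1113446, 621) (v = Add(Rational(-4354, 621), Mul(2, Pow(30, 2))) = Add(Rational(-4354, 621), Mul(2, 900)) = Add(Rational(-4354, 621), 1800) = Rational(1113446, 621) ≈ 1793.0)
Mul(-1, v) = Mul(-1, Rational(1113446, 621)) = Rational(-1113446, 621)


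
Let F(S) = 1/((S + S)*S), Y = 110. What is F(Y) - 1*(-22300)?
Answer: 539660001/24200 ≈ 22300.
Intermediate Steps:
F(S) = 1/(2*S²) (F(S) = 1/(((2*S))*S) = (1/(2*S))/S = 1/(2*S²))
F(Y) - 1*(-22300) = (½)/110² - 1*(-22300) = (½)*(1/12100) + 22300 = 1/24200 + 22300 = 539660001/24200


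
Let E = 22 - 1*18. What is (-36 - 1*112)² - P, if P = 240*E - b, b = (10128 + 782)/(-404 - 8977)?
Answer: 196464754/9381 ≈ 20943.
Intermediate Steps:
b = -10910/9381 (b = 10910/(-9381) = 10910*(-1/9381) = -10910/9381 ≈ -1.1630)
E = 4 (E = 22 - 18 = 4)
P = 9016670/9381 (P = 240*4 - 1*(-10910/9381) = 960 + 10910/9381 = 9016670/9381 ≈ 961.16)
(-36 - 1*112)² - P = (-36 - 1*112)² - 1*9016670/9381 = (-36 - 112)² - 9016670/9381 = (-148)² - 9016670/9381 = 21904 - 9016670/9381 = 196464754/9381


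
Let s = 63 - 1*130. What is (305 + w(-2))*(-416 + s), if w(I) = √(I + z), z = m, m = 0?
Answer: -147315 - 483*I*√2 ≈ -1.4732e+5 - 683.07*I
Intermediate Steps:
s = -67 (s = 63 - 130 = -67)
z = 0
w(I) = √I (w(I) = √(I + 0) = √I)
(305 + w(-2))*(-416 + s) = (305 + √(-2))*(-416 - 67) = (305 + I*√2)*(-483) = -147315 - 483*I*√2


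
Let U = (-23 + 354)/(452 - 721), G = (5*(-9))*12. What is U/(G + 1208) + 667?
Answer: 119854233/179692 ≈ 667.00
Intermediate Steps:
G = -540 (G = -45*12 = -540)
U = -331/269 (U = 331/(-269) = 331*(-1/269) = -331/269 ≈ -1.2305)
U/(G + 1208) + 667 = -331/269/(-540 + 1208) + 667 = -331/269/668 + 667 = (1/668)*(-331/269) + 667 = -331/179692 + 667 = 119854233/179692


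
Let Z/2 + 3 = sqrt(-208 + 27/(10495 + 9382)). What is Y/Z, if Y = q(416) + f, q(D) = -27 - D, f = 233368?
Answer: -13889550675/8626564 - 232925*I*sqrt(82179250153)/8626564 ≈ -1610.1 - 7740.3*I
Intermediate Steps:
Y = 232925 (Y = (-27 - 1*416) + 233368 = (-27 - 416) + 233368 = -443 + 233368 = 232925)
Z = -6 + 2*I*sqrt(82179250153)/19877 (Z = -6 + 2*sqrt(-208 + 27/(10495 + 9382)) = -6 + 2*sqrt(-208 + 27/19877) = -6 + 2*sqrt(-4134389/19877) = -6 + 2*(I*sqrt(82179250153)/19877) = -6 + 2*I*sqrt(82179250153)/19877 ≈ -6.0 + 28.844*I)
Y/Z = 232925/(-6 + 2*I*sqrt(82179250153)/19877)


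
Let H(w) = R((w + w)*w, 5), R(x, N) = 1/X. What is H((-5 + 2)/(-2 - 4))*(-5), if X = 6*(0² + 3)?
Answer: -5/18 ≈ -0.27778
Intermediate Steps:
X = 18 (X = 6*(0 + 3) = 6*3 = 18)
R(x, N) = 1/18
H(w) = 1/18
H((-5 + 2)/(-2 - 4))*(-5) = (1/18)*(-5) = -5/18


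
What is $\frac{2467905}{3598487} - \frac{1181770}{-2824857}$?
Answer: $\frac{11224062696575}{10165211191359} \approx 1.1042$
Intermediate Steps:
$\frac{2467905}{3598487} - \frac{1181770}{-2824857} = 2467905 \cdot \frac{1}{3598487} - - \frac{1181770}{2824857} = \frac{2467905}{3598487} + \frac{1181770}{2824857} = \frac{11224062696575}{10165211191359}$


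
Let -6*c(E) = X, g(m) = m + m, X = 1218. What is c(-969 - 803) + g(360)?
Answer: 517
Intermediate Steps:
g(m) = 2*m
c(E) = -203 (c(E) = -1/6*1218 = -203)
c(-969 - 803) + g(360) = -203 + 2*360 = -203 + 720 = 517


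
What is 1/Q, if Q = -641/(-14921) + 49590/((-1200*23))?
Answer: -13727320/24074693 ≈ -0.57020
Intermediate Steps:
Q = -24074693/13727320 (Q = -641*(-1/14921) + 49590/(-27600) = 641/14921 + 49590*(-1/27600) = 641/14921 - 1653/920 = -24074693/13727320 ≈ -1.7538)
1/Q = 1/(-24074693/13727320) = -13727320/24074693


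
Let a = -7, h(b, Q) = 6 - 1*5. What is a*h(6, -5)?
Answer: -7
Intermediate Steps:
h(b, Q) = 1 (h(b, Q) = 6 - 5 = 1)
a*h(6, -5) = -7*1 = -7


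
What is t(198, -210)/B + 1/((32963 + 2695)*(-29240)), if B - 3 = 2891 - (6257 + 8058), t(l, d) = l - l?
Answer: -1/1042639920 ≈ -9.5910e-10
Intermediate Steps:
t(l, d) = 0
B = -11421 (B = 3 + (2891 - (6257 + 8058)) = 3 + (2891 - 1*14315) = 3 + (2891 - 14315) = 3 - 11424 = -11421)
t(198, -210)/B + 1/((32963 + 2695)*(-29240)) = 0/(-11421) + 1/((32963 + 2695)*(-29240)) = 0*(-1/11421) - 1/29240/35658 = 0 + (1/35658)*(-1/29240) = 0 - 1/1042639920 = -1/1042639920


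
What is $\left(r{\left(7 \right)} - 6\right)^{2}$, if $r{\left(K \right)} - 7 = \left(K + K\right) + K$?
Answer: $484$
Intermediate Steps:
$r{\left(K \right)} = 7 + 3 K$ ($r{\left(K \right)} = 7 + \left(\left(K + K\right) + K\right) = 7 + \left(2 K + K\right) = 7 + 3 K$)
$\left(r{\left(7 \right)} - 6\right)^{2} = \left(\left(7 + 3 \cdot 7\right) - 6\right)^{2} = \left(\left(7 + 21\right) - 6\right)^{2} = \left(28 - 6\right)^{2} = 22^{2} = 484$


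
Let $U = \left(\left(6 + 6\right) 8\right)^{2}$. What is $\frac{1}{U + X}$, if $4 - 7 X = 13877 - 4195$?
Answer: $\frac{7}{54834} \approx 0.00012766$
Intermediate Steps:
$X = - \frac{9678}{7}$ ($X = \frac{4}{7} - \frac{13877 - 4195}{7} = \frac{4}{7} - \frac{9682}{7} = - \frac{9678}{7} \approx -1382.6$)
$U = 9216$ ($U = \left(12 \cdot 8\right)^{2} = 96^{2} = 9216$)
$\frac{1}{U + X} = \frac{1}{9216 - \frac{9678}{7}} = \frac{1}{\frac{54834}{7}} = \frac{7}{54834}$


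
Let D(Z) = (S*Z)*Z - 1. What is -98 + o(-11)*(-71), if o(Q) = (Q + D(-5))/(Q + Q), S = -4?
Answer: -5054/11 ≈ -459.45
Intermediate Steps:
D(Z) = -1 - 4*Z² (D(Z) = (-4*Z)*Z - 1 = -4*Z² - 1 = -1 - 4*Z²)
o(Q) = (-101 + Q)/(2*Q) (o(Q) = (Q + (-1 - 4*(-5)²))/(Q + Q) = (Q + (-1 - 4*25))/((2*Q)) = (Q + (-1 - 100))*(1/(2*Q)) = (Q - 101)*(1/(2*Q)) = (-101 + Q)*(1/(2*Q)) = (-101 + Q)/(2*Q))
-98 + o(-11)*(-71) = -98 + ((½)*(-101 - 11)/(-11))*(-71) = -98 + ((½)*(-1/11)*(-112))*(-71) = -98 + (56/11)*(-71) = -98 - 3976/11 = -5054/11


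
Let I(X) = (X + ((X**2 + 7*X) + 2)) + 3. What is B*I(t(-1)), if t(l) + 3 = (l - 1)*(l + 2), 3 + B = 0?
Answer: 30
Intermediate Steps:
B = -3 (B = -3 + 0 = -3)
t(l) = -3 + (-1 + l)*(2 + l) (t(l) = -3 + (l - 1)*(l + 2) = -3 + (-1 + l)*(2 + l))
I(X) = 5 + X**2 + 8*X (I(X) = (X + (2 + X**2 + 7*X)) + 3 = (2 + X**2 + 8*X) + 3 = 5 + X**2 + 8*X)
B*I(t(-1)) = -3*(5 + (-5 - 1 + (-1)**2)**2 + 8*(-5 - 1 + (-1)**2)) = -3*(5 + (-5 - 1 + 1)**2 + 8*(-5 - 1 + 1)) = -3*(5 + (-5)**2 + 8*(-5)) = -3*(5 + 25 - 40) = -3*(-10) = 30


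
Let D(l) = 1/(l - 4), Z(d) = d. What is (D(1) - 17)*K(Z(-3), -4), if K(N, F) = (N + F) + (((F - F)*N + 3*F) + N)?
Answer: 1144/3 ≈ 381.33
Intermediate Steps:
D(l) = 1/(-4 + l)
K(N, F) = 2*N + 4*F (K(N, F) = (F + N) + ((0*N + 3*F) + N) = (F + N) + ((0 + 3*F) + N) = (F + N) + (3*F + N) = (F + N) + (N + 3*F) = 2*N + 4*F)
(D(1) - 17)*K(Z(-3), -4) = (1/(-4 + 1) - 17)*(2*(-3) + 4*(-4)) = (1/(-3) - 17)*(-6 - 16) = (-1/3 - 17)*(-22) = -52/3*(-22) = 1144/3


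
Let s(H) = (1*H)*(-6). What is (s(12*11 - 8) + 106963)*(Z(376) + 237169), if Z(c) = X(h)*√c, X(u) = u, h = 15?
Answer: 25191854011 + 3186570*√94 ≈ 2.5223e+10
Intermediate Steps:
Z(c) = 15*√c
s(H) = -6*H (s(H) = H*(-6) = -6*H)
(s(12*11 - 8) + 106963)*(Z(376) + 237169) = (-6*(12*11 - 8) + 106963)*(15*√376 + 237169) = (-6*(132 - 8) + 106963)*(15*(2*√94) + 237169) = (-6*124 + 106963)*(30*√94 + 237169) = (-744 + 106963)*(237169 + 30*√94) = 106219*(237169 + 30*√94) = 25191854011 + 3186570*√94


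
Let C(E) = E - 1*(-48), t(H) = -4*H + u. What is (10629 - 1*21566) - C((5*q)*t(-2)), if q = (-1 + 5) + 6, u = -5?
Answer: -11135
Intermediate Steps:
t(H) = -5 - 4*H (t(H) = -4*H - 5 = -5 - 4*H)
q = 10 (q = 4 + 6 = 10)
C(E) = 48 + E (C(E) = E + 48 = 48 + E)
(10629 - 1*21566) - C((5*q)*t(-2)) = (10629 - 1*21566) - (48 + (5*10)*(-5 - 4*(-2))) = (10629 - 21566) - (48 + 50*(-5 + 8)) = -10937 - (48 + 50*3) = -10937 - (48 + 150) = -10937 - 1*198 = -10937 - 198 = -11135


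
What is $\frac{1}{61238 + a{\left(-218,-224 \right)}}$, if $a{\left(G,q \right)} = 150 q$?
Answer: $\frac{1}{27638} \approx 3.6182 \cdot 10^{-5}$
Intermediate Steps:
$\frac{1}{61238 + a{\left(-218,-224 \right)}} = \frac{1}{61238 + 150 \left(-224\right)} = \frac{1}{61238 - 33600} = \frac{1}{27638}$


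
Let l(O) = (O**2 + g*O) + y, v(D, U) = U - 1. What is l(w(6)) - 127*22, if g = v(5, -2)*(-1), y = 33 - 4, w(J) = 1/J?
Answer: -99521/36 ≈ -2764.5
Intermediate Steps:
v(D, U) = -1 + U
y = 29
g = 3 (g = (-1 - 2)*(-1) = -3*(-1) = 3)
l(O) = 29 + O**2 + 3*O (l(O) = (O**2 + 3*O) + 29 = 29 + O**2 + 3*O)
l(w(6)) - 127*22 = (29 + (1/6)**2 + 3/6) - 127*22 = (29 + (1/6)**2 + 3*(1/6)) - 2794 = (29 + 1/36 + 1/2) - 2794 = 1063/36 - 2794 = -99521/36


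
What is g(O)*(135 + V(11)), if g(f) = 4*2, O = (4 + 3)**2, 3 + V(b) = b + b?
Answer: 1232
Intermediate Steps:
V(b) = -3 + 2*b (V(b) = -3 + (b + b) = -3 + 2*b)
O = 49 (O = 7**2 = 49)
g(f) = 8
g(O)*(135 + V(11)) = 8*(135 + (-3 + 2*11)) = 8*(135 + (-3 + 22)) = 8*(135 + 19) = 8*154 = 1232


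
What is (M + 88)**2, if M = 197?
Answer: 81225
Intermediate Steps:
(M + 88)**2 = (197 + 88)**2 = 285**2 = 81225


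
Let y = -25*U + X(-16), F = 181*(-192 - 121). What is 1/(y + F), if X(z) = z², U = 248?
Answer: -1/62597 ≈ -1.5975e-5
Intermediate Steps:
F = -56653 (F = 181*(-313) = -56653)
y = -5944 (y = -25*248 + (-16)² = -6200 + 256 = -5944)
1/(y + F) = 1/(-5944 - 56653) = 1/(-62597) = -1/62597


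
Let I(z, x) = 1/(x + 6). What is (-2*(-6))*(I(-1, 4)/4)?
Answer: 3/10 ≈ 0.30000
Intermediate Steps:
I(z, x) = 1/(6 + x)
(-2*(-6))*(I(-1, 4)/4) = (-2*(-6))*(1/((6 + 4)*4)) = 12*((¼)/10) = 12*((⅒)*(¼)) = 12*(1/40) = 3/10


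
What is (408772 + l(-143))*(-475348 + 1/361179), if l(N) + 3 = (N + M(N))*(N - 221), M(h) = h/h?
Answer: -79053889405747987/361179 ≈ -2.1888e+11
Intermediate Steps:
M(h) = 1
l(N) = -3 + (1 + N)*(-221 + N) (l(N) = -3 + (N + 1)*(N - 221) = -3 + (1 + N)*(-221 + N))
(408772 + l(-143))*(-475348 + 1/361179) = (408772 + (-224 + (-143)² - 220*(-143)))*(-475348 + 1/361179) = (408772 + (-224 + 20449 + 31460))*(-475348 + 1/361179) = (408772 + 51685)*(-171685715291/361179) = 460457*(-171685715291/361179) = -79053889405747987/361179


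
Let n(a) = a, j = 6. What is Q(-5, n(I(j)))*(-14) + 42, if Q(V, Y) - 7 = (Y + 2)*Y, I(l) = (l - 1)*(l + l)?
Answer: -52136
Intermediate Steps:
I(l) = 2*l*(-1 + l) (I(l) = (-1 + l)*(2*l) = 2*l*(-1 + l))
Q(V, Y) = 7 + Y*(2 + Y) (Q(V, Y) = 7 + (Y + 2)*Y = 7 + (2 + Y)*Y = 7 + Y*(2 + Y))
Q(-5, n(I(j)))*(-14) + 42 = (7 + (2*6*(-1 + 6))² + 2*(2*6*(-1 + 6)))*(-14) + 42 = (7 + (2*6*5)² + 2*(2*6*5))*(-14) + 42 = (7 + 60² + 2*60)*(-14) + 42 = (7 + 3600 + 120)*(-14) + 42 = 3727*(-14) + 42 = -52178 + 42 = -52136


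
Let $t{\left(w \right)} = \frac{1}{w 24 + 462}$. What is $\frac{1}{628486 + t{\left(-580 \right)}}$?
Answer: $\frac{13458}{8458164587} \approx 1.5911 \cdot 10^{-6}$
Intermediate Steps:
$t{\left(w \right)} = \frac{1}{462 + 24 w}$ ($t{\left(w \right)} = \frac{1}{24 w + 462} = \frac{1}{462 + 24 w}$)
$\frac{1}{628486 + t{\left(-580 \right)}} = \frac{1}{628486 + \frac{1}{6 \left(77 + 4 \left(-580\right)\right)}} = \frac{1}{628486 + \frac{1}{6 \left(77 - 2320\right)}} = \frac{1}{628486 + \frac{1}{6 \left(-2243\right)}} = \frac{1}{628486 + \frac{1}{6} \left(- \frac{1}{2243}\right)} = \frac{1}{628486 - \frac{1}{13458}} = \frac{1}{\frac{8458164587}{13458}} = \frac{13458}{8458164587}$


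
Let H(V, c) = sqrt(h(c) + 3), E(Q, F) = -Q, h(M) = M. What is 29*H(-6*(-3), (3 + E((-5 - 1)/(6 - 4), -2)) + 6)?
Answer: 29*sqrt(15) ≈ 112.32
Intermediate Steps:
H(V, c) = sqrt(3 + c) (H(V, c) = sqrt(c + 3) = sqrt(3 + c))
29*H(-6*(-3), (3 + E((-5 - 1)/(6 - 4), -2)) + 6) = 29*sqrt(3 + ((3 - (-5 - 1)/(6 - 4)) + 6)) = 29*sqrt(3 + ((3 - (-6)/2) + 6)) = 29*sqrt(3 + ((3 - 1*(-3)) + 6)) = 29*sqrt(3 + ((3 + 3) + 6)) = 29*sqrt(3 + (6 + 6)) = 29*sqrt(3 + 12) = 29*sqrt(15)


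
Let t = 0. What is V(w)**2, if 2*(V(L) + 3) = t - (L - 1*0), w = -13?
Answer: 49/4 ≈ 12.250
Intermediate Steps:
V(L) = -3 - L/2 (V(L) = -3 + (0 - (L - 1*0))/2 = -3 + (0 - (L + 0))/2 = -3 + (0 - L)/2 = -3 + (-L)/2 = -3 - L/2)
V(w)**2 = (-3 - 1/2*(-13))**2 = (-3 + 13/2)**2 = (7/2)**2 = 49/4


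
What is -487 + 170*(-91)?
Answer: -15957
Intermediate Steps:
-487 + 170*(-91) = -487 - 15470 = -15957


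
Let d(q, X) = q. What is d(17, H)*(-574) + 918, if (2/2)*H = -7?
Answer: -8840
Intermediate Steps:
H = -7
d(17, H)*(-574) + 918 = 17*(-574) + 918 = -9758 + 918 = -8840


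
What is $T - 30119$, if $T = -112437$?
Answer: $-142556$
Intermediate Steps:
$T - 30119 = -112437 - 30119 = -142556$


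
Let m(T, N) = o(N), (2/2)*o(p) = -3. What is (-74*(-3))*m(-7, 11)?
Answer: -666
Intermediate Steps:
o(p) = -3
m(T, N) = -3
(-74*(-3))*m(-7, 11) = -74*(-3)*(-3) = 222*(-3) = -666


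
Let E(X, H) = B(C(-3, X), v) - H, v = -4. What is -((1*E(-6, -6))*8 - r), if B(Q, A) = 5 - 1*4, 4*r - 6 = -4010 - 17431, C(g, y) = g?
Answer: -21659/4 ≈ -5414.8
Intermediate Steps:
r = -21435/4 (r = 3/2 + (-4010 - 17431)/4 = 3/2 + (¼)*(-21441) = 3/2 - 21441/4 = -21435/4 ≈ -5358.8)
B(Q, A) = 1 (B(Q, A) = 5 - 4 = 1)
E(X, H) = 1 - H
-((1*E(-6, -6))*8 - r) = -((1*(1 - 1*(-6)))*8 - 1*(-21435/4)) = -((1*(1 + 6))*8 + 21435/4) = -((1*7)*8 + 21435/4) = -(7*8 + 21435/4) = -(56 + 21435/4) = -1*21659/4 = -21659/4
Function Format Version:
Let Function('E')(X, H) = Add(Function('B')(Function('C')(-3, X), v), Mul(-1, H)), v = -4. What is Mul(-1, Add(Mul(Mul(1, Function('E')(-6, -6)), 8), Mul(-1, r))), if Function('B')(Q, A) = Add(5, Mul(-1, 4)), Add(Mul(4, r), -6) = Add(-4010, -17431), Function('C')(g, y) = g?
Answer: Rational(-21659, 4) ≈ -5414.8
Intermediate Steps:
r = Rational(-21435, 4) (r = Add(Rational(3, 2), Mul(Rational(1, 4), Add(-4010, -17431))) = Add(Rational(3, 2), Mul(Rational(1, 4), -21441)) = Add(Rational(3, 2), Rational(-21441, 4)) = Rational(-21435, 4) ≈ -5358.8)
Function('B')(Q, A) = 1 (Function('B')(Q, A) = Add(5, -4) = 1)
Function('E')(X, H) = Add(1, Mul(-1, H))
Mul(-1, Add(Mul(Mul(1, Function('E')(-6, -6)), 8), Mul(-1, r))) = Mul(-1, Add(Mul(Mul(1, Add(1, Mul(-1, -6))), 8), Mul(-1, Rational(-21435, 4)))) = Mul(-1, Add(Mul(Mul(1, Add(1, 6)), 8), Rational(21435, 4))) = Mul(-1, Add(Mul(Mul(1, 7), 8), Rational(21435, 4))) = Mul(-1, Add(Mul(7, 8), Rational(21435, 4))) = Mul(-1, Add(56, Rational(21435, 4))) = Mul(-1, Rational(21659, 4)) = Rational(-21659, 4)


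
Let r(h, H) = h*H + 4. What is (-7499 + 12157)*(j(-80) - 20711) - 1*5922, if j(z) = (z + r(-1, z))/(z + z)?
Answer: -1929557529/20 ≈ -9.6478e+7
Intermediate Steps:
r(h, H) = 4 + H*h (r(h, H) = H*h + 4 = 4 + H*h)
j(z) = 2/z (j(z) = (z + (4 + z*(-1)))/(z + z) = (z + (4 - z))/((2*z)) = 4*(1/(2*z)) = 2/z)
(-7499 + 12157)*(j(-80) - 20711) - 1*5922 = (-7499 + 12157)*(2/(-80) - 20711) - 1*5922 = 4658*(2*(-1/80) - 20711) - 5922 = 4658*(-1/40 - 20711) - 5922 = 4658*(-828441/40) - 5922 = -1929439089/20 - 5922 = -1929557529/20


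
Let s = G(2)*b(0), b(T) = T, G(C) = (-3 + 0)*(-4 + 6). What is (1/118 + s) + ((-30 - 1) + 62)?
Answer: 3659/118 ≈ 31.008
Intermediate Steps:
G(C) = -6 (G(C) = -3*2 = -6)
s = 0 (s = -6*0 = 0)
(1/118 + s) + ((-30 - 1) + 62) = (1/118 + 0) + ((-30 - 1) + 62) = (1/118 + 0) + (-31 + 62) = 1/118 + 31 = 3659/118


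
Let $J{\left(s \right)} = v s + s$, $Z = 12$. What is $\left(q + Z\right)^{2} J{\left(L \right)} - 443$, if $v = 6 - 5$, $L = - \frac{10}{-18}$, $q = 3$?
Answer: $-193$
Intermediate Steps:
$L = \frac{5}{9}$ ($L = \left(-10\right) \left(- \frac{1}{18}\right) = \frac{5}{9} \approx 0.55556$)
$v = 1$
$J{\left(s \right)} = 2 s$ ($J{\left(s \right)} = 1 s + s = s + s = 2 s$)
$\left(q + Z\right)^{2} J{\left(L \right)} - 443 = \left(3 + 12\right)^{2} \cdot 2 \cdot \frac{5}{9} - 443 = 15^{2} \cdot \frac{10}{9} - 443 = 225 \cdot \frac{10}{9} - 443 = 250 - 443 = -193$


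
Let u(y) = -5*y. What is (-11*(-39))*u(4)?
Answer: -8580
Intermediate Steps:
(-11*(-39))*u(4) = (-11*(-39))*(-5*4) = 429*(-20) = -8580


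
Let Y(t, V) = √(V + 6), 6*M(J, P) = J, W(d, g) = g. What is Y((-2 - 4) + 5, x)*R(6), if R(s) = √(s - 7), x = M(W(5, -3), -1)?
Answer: I*√22/2 ≈ 2.3452*I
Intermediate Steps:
M(J, P) = J/6
x = -½ (x = (⅙)*(-3) = -½ ≈ -0.50000)
Y(t, V) = √(6 + V)
R(s) = √(-7 + s)
Y((-2 - 4) + 5, x)*R(6) = √(6 - ½)*√(-7 + 6) = √(11/2)*√(-1) = (√22/2)*I = I*√22/2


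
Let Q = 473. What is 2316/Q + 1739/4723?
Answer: 11761015/2233979 ≈ 5.2646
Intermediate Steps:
2316/Q + 1739/4723 = 2316/473 + 1739/4723 = 11761015/2233979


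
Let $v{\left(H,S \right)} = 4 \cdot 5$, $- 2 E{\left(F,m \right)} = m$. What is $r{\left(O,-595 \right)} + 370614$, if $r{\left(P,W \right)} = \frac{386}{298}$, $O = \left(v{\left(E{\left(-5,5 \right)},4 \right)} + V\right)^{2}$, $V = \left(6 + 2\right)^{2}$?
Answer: $\frac{55221679}{149} \approx 3.7062 \cdot 10^{5}$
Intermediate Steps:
$E{\left(F,m \right)} = - \frac{m}{2}$
$v{\left(H,S \right)} = 20$
$V = 64$ ($V = 8^{2} = 64$)
$O = 7056$ ($O = \left(20 + 64\right)^{2} = 84^{2} = 7056$)
$r{\left(P,W \right)} = \frac{193}{149}$ ($r{\left(P,W \right)} = 386 \cdot \frac{1}{298} = \frac{193}{149}$)
$r{\left(O,-595 \right)} + 370614 = \frac{193}{149} + 370614 = \frac{55221679}{149}$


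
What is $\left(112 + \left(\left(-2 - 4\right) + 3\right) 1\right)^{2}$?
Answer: $11881$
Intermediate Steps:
$\left(112 + \left(\left(-2 - 4\right) + 3\right) 1\right)^{2} = \left(112 + \left(-6 + 3\right) 1\right)^{2} = \left(112 - 3\right)^{2} = 109^{2} = 11881$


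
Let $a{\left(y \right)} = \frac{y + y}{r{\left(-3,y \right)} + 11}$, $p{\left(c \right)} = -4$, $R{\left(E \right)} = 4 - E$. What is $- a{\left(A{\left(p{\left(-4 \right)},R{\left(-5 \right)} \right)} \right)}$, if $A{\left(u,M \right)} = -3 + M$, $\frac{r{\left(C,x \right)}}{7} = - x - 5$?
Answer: $\frac{2}{11} \approx 0.18182$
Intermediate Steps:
$r{\left(C,x \right)} = -35 - 7 x$ ($r{\left(C,x \right)} = 7 \left(- x - 5\right) = 7 \left(-5 - x\right) = -35 - 7 x$)
$a{\left(y \right)} = \frac{2 y}{-24 - 7 y}$ ($a{\left(y \right)} = \frac{y + y}{\left(-35 - 7 y\right) + 11} = \frac{2 y}{-24 - 7 y}$)
$- a{\left(A{\left(p{\left(-4 \right)},R{\left(-5 \right)} \right)} \right)} = - \frac{\left(-2\right) \left(-3 + \left(4 - -5\right)\right)}{24 + 7 \left(-3 + \left(4 - -5\right)\right)} = - \frac{\left(-2\right) \left(-3 + \left(4 + 5\right)\right)}{24 + 7 \left(-3 + \left(4 + 5\right)\right)} = - \frac{\left(-2\right) \left(-3 + 9\right)}{24 + 7 \left(-3 + 9\right)} = - \frac{\left(-2\right) 6}{24 + 7 \cdot 6} = - \frac{\left(-2\right) 6}{24 + 42} = - \frac{\left(-2\right) 6}{66} = \left(-1\right) \left(- \frac{2}{11}\right) = \frac{2}{11}$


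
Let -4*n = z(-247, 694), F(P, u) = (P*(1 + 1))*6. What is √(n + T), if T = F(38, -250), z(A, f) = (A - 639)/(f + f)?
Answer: √878811506/1388 ≈ 21.358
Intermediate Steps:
F(P, u) = 12*P (F(P, u) = (P*2)*6 = (2*P)*6 = 12*P)
z(A, f) = (-639 + A)/(2*f) (z(A, f) = (-639 + A)/((2*f)) = (-639 + A)*(1/(2*f)) = (-639 + A)/(2*f))
n = 443/2776 (n = -(-639 - 247)/(8*694) = -(-886)/(8*694) = -¼*(-443/694) = 443/2776 ≈ 0.15958)
T = 456 (T = 12*38 = 456)
√(n + T) = √(443/2776 + 456) = √(1266299/2776) = √878811506/1388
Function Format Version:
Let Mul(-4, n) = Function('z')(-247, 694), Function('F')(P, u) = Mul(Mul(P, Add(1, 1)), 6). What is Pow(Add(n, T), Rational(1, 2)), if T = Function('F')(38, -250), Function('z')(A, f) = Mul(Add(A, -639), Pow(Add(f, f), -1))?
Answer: Mul(Rational(1, 1388), Pow(878811506, Rational(1, 2))) ≈ 21.358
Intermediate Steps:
Function('F')(P, u) = Mul(12, P) (Function('F')(P, u) = Mul(Mul(P, 2), 6) = Mul(Mul(2, P), 6) = Mul(12, P))
Function('z')(A, f) = Mul(Rational(1, 2), Pow(f, -1), Add(-639, A)) (Function('z')(A, f) = Mul(Add(-639, A), Pow(Mul(2, f), -1)) = Mul(Add(-639, A), Mul(Rational(1, 2), Pow(f, -1))) = Mul(Rational(1, 2), Pow(f, -1), Add(-639, A)))
n = Rational(443, 2776) (n = Mul(Rational(-1, 4), Mul(Rational(1, 2), Pow(694, -1), Add(-639, -247))) = Mul(Rational(-1, 4), Mul(Rational(1, 2), Rational(1, 694), -886)) = Mul(Rational(-1, 4), Rational(-443, 694)) = Rational(443, 2776) ≈ 0.15958)
T = 456 (T = Mul(12, 38) = 456)
Pow(Add(n, T), Rational(1, 2)) = Pow(Add(Rational(443, 2776), 456), Rational(1, 2)) = Pow(Rational(1266299, 2776), Rational(1, 2)) = Mul(Rational(1, 1388), Pow(878811506, Rational(1, 2)))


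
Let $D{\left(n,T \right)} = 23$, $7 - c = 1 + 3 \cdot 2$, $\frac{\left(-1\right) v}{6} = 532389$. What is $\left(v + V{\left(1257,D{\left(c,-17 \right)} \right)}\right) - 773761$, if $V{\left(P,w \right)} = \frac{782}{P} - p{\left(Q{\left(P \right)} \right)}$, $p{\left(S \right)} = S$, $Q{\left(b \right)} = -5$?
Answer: $- \frac{4987888348}{1257} \approx -3.9681 \cdot 10^{6}$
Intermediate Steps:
$v = -3194334$ ($v = \left(-6\right) 532389 = -3194334$)
$c = 0$ ($c = 7 - \left(1 + 3 \cdot 2\right) = 7 - \left(1 + 6\right) = 7 - 7 = 0$)
$V{\left(P,w \right)} = 5 + \frac{782}{P}$ ($V{\left(P,w \right)} = \frac{782}{P} - -5 = \frac{782}{P} + 5 = 5 + \frac{782}{P}$)
$\left(v + V{\left(1257,D{\left(c,-17 \right)} \right)}\right) - 773761 = \left(-3194334 + \left(5 + \frac{782}{1257}\right)\right) - 773761 = \left(-3194334 + \frac{7067}{1257}\right) - 773761 = - \frac{4015270771}{1257} - 773761 = - \frac{4987888348}{1257}$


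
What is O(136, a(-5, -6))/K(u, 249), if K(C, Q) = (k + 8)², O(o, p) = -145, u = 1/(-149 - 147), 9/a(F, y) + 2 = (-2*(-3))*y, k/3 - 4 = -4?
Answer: -145/64 ≈ -2.2656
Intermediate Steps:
k = 0 (k = 12 + 3*(-4) = 12 - 12 = 0)
a(F, y) = 9/(-2 + 6*y) (a(F, y) = 9/(-2 + (-2*(-3))*y) = 9/(-2 + 6*y))
u = -1/296 (u = 1/(-296) = -1/296 ≈ -0.0033784)
K(C, Q) = 64 (K(C, Q) = (0 + 8)² = 8² = 64)
O(136, a(-5, -6))/K(u, 249) = -145/64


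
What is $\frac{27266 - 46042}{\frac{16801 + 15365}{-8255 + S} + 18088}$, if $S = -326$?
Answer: $- \frac{80558428}{77590481} \approx -1.0383$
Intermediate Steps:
$\frac{27266 - 46042}{\frac{16801 + 15365}{-8255 + S} + 18088} = \frac{27266 - 46042}{\frac{16801 + 15365}{-8255 - 326} + 18088} = - \frac{18776}{\frac{32166}{-8581} + 18088} = - \frac{18776}{32166 \left(- \frac{1}{8581}\right) + 18088} = - \frac{18776}{- \frac{32166}{8581} + 18088} = - \frac{18776}{\frac{155180962}{8581}} = \left(-18776\right) \frac{8581}{155180962} = - \frac{80558428}{77590481}$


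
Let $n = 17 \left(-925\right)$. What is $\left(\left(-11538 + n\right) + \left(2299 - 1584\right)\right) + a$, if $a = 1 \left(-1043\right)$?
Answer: $-27591$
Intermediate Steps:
$n = -15725$
$a = -1043$
$\left(\left(-11538 + n\right) + \left(2299 - 1584\right)\right) + a = \left(\left(-11538 - 15725\right) + \left(2299 - 1584\right)\right) - 1043 = \left(-27263 + \left(2299 - 1584\right)\right) - 1043 = \left(-27263 + 715\right) - 1043 = -26548 - 1043 = -27591$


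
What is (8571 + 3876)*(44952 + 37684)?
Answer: 1028570292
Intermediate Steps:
(8571 + 3876)*(44952 + 37684) = 12447*82636 = 1028570292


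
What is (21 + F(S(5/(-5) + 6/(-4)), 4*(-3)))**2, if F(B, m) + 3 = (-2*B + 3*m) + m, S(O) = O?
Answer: 625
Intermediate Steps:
F(B, m) = -3 - 2*B + 4*m (F(B, m) = -3 + ((-2*B + 3*m) + m) = -3 + (-2*B + 4*m) = -3 - 2*B + 4*m)
(21 + F(S(5/(-5) + 6/(-4)), 4*(-3)))**2 = (21 + (-3 - 2*(5/(-5) + 6/(-4)) + 4*(4*(-3))))**2 = (21 + (-3 - 2*(5*(-1/5) + 6*(-1/4)) + 4*(-12)))**2 = (21 + (-3 - 2*(-1 - 3/2) - 48))**2 = (21 + (-3 - 2*(-5/2) - 48))**2 = (21 + (-3 + 5 - 48))**2 = (21 - 46)**2 = (-25)**2 = 625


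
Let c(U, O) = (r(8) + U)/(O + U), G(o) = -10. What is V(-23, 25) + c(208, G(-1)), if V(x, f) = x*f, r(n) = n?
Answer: -6313/11 ≈ -573.91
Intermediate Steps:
c(U, O) = (8 + U)/(O + U)
V(x, f) = f*x
V(-23, 25) + c(208, G(-1)) = 25*(-23) + (8 + 208)/(-10 + 208) = -575 + 216/198 = -575 + (1/198)*216 = -575 + 12/11 = -6313/11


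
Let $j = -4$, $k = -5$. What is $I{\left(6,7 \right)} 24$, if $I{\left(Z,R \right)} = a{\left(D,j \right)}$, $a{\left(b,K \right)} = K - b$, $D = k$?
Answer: $24$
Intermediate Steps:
$D = -5$
$I{\left(Z,R \right)} = 1$ ($I{\left(Z,R \right)} = -4 - -5 = -4 + 5 = 1$)
$I{\left(6,7 \right)} 24 = 1 \cdot 24 = 24$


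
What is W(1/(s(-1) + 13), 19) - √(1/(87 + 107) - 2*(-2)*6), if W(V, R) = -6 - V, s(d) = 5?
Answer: -109/18 - √903458/194 ≈ -10.955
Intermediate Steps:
W(1/(s(-1) + 13), 19) - √(1/(87 + 107) - 2*(-2)*6) = (-6 - 1/(5 + 13)) - √(1/(87 + 107) - 2*(-2)*6) = (-6 - 1/18) - √(1/194 + 4*6) = (-6 - 1*1/18) - √(1/194 + 24) = (-6 - 1/18) - √(4657/194) = -109/18 - √903458/194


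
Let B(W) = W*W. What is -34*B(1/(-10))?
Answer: -17/50 ≈ -0.34000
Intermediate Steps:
B(W) = W**2
-34*B(1/(-10)) = -34*(1/(-10))**2 = -34*(-1/10)**2 = -34*1/100 = -17/50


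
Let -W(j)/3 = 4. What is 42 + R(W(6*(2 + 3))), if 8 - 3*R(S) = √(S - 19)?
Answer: 134/3 - I*√31/3 ≈ 44.667 - 1.8559*I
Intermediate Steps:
W(j) = -12 (W(j) = -3*4 = -12)
R(S) = 8/3 - √(-19 + S)/3 (R(S) = 8/3 - √(S - 19)/3 = 8/3 - √(-19 + S)/3)
42 + R(W(6*(2 + 3))) = 42 + (8/3 - √(-19 - 12)/3) = 42 + (8/3 - I*√31/3) = 134/3 - I*√31/3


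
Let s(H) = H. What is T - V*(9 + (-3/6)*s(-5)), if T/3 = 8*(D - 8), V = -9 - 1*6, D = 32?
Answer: 1497/2 ≈ 748.50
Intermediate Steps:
V = -15 (V = -9 - 6 = -15)
T = 576 (T = 3*(8*(32 - 8)) = 3*(8*24) = 3*192 = 576)
T - V*(9 + (-3/6)*s(-5)) = 576 - (-15)*(9 + (-3/6)*(-5)) = 576 - (-15)*(9 + ((1/6)*(-3))*(-5)) = 576 - (-15)*(9 - 1/2*(-5)) = 576 - (-15)*(9 + 5/2) = 576 - (-15)*23/2 = 576 - 1*(-345/2) = 576 + 345/2 = 1497/2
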